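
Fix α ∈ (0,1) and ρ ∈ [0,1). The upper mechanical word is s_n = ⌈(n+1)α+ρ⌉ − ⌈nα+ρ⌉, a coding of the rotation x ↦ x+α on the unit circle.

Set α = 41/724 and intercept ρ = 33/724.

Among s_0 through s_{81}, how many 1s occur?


#1s = Σ_{n=0}^{81} s_n = Σ_{n=0}^{81} (⌈(n+1)α+ρ⌉ − ⌈nα+ρ⌉)
the sum telescopes: every ⌈nα+ρ⌉ with 0 < n < 82 appears once with + and once with −, leaving ⌈82α+ρ⌉ − ⌈0·α+ρ⌉
82α + ρ = (82·41 + 33) / 724 = 3395/724
ρ = 33/724
⌈3395/724⌉ = 5,  ⌈33/724⌉ = 1
#1s = 5 − 1 = 4

4


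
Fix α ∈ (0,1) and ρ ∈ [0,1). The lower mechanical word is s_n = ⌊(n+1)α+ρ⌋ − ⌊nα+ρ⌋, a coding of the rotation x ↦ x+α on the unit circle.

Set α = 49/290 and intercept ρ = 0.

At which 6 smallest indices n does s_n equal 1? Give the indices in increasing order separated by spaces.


5 11 17 23 29 35

n=0: ⌊49/290⌋−⌊0/290⌋ = 0−0 = 0
n=1: ⌊98/290⌋−⌊49/290⌋ = 0−0 = 0
n=2: ⌊147/290⌋−⌊98/290⌋ = 0−0 = 0
n=3: ⌊196/290⌋−⌊147/290⌋ = 0−0 = 0
n=4: ⌊245/290⌋−⌊196/290⌋ = 0−0 = 0
n=5: ⌊294/290⌋−⌊245/290⌋ = 1−0 = 1  ← one
n=6: ⌊343/290⌋−⌊294/290⌋ = 1−1 = 0
n=7: ⌊392/290⌋−⌊343/290⌋ = 1−1 = 0
n=8: ⌊441/290⌋−⌊392/290⌋ = 1−1 = 0
n=9: ⌊490/290⌋−⌊441/290⌋ = 1−1 = 0
n=10: ⌊539/290⌋−⌊490/290⌋ = 1−1 = 0
n=11: ⌊588/290⌋−⌊539/290⌋ = 2−1 = 1  ← one
n=12: ⌊637/290⌋−⌊588/290⌋ = 2−2 = 0
n=13: ⌊686/290⌋−⌊637/290⌋ = 2−2 = 0
n=14: ⌊735/290⌋−⌊686/290⌋ = 2−2 = 0
n=15: ⌊784/290⌋−⌊735/290⌋ = 2−2 = 0
n=16: ⌊833/290⌋−⌊784/290⌋ = 2−2 = 0
n=17: ⌊882/290⌋−⌊833/290⌋ = 3−2 = 1  ← one
n=18: ⌊931/290⌋−⌊882/290⌋ = 3−3 = 0
n=19: ⌊980/290⌋−⌊931/290⌋ = 3−3 = 0
n=20: ⌊1029/290⌋−⌊980/290⌋ = 3−3 = 0
n=21: ⌊1078/290⌋−⌊1029/290⌋ = 3−3 = 0
n=22: ⌊1127/290⌋−⌊1078/290⌋ = 3−3 = 0
n=23: ⌊1176/290⌋−⌊1127/290⌋ = 4−3 = 1  ← one
n=24: ⌊1225/290⌋−⌊1176/290⌋ = 4−4 = 0
n=25: ⌊1274/290⌋−⌊1225/290⌋ = 4−4 = 0
n=26: ⌊1323/290⌋−⌊1274/290⌋ = 4−4 = 0
n=27: ⌊1372/290⌋−⌊1323/290⌋ = 4−4 = 0
n=28: ⌊1421/290⌋−⌊1372/290⌋ = 4−4 = 0
n=29: ⌊1470/290⌋−⌊1421/290⌋ = 5−4 = 1  ← one
n=30: ⌊1519/290⌋−⌊1470/290⌋ = 5−5 = 0
n=31: ⌊1568/290⌋−⌊1519/290⌋ = 5−5 = 0
n=32: ⌊1617/290⌋−⌊1568/290⌋ = 5−5 = 0
n=33: ⌊1666/290⌋−⌊1617/290⌋ = 5−5 = 0
n=34: ⌊1715/290⌋−⌊1666/290⌋ = 5−5 = 0
n=35: ⌊1764/290⌋−⌊1715/290⌋ = 6−5 = 1  ← one
positions of the first 6 ones: 5 11 17 23 29 35


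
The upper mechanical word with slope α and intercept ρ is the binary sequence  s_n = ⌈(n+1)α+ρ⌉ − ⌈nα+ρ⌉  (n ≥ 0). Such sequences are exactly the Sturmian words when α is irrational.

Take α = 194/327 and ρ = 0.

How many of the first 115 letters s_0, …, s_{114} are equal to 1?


#1s = Σ_{n=0}^{114} s_n = Σ_{n=0}^{114} (⌈(n+1)α+ρ⌉ − ⌈nα+ρ⌉)
the sum telescopes: every ⌈nα+ρ⌉ with 0 < n < 115 appears once with + and once with −, leaving ⌈115α+ρ⌉ − ⌈0·α+ρ⌉
115α + ρ = (115·194) / 327 = 22310/327
ρ = 0/327
⌈22310/327⌉ = 69,  ⌈0/327⌉ = 0
#1s = 69 − 0 = 69

69


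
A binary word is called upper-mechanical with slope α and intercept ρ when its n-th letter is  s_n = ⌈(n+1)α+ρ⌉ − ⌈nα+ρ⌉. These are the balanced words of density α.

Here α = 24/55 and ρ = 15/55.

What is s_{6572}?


(n+1)α + ρ = (6573·24 + 15) / 55 = 157767/55
nα + ρ     = (6572·24 + 15) / 55 = 157743/55
⌈157767/55⌉ = 2869,  ⌈157743/55⌉ = 2869
s_{6572} = 2869 − 2869 = 0

0


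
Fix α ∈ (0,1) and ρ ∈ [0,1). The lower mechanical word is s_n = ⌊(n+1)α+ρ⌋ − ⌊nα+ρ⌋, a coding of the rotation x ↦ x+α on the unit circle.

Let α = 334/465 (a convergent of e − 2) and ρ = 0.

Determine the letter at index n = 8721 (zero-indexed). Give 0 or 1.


(n+1)α + ρ = (8722·334) / 465 = 2913148/465
nα + ρ     = (8721·334) / 465 = 2912814/465
⌊2913148/465⌋ = 6264,  ⌊2912814/465⌋ = 6264
s_{8721} = 6264 − 6264 = 0

0


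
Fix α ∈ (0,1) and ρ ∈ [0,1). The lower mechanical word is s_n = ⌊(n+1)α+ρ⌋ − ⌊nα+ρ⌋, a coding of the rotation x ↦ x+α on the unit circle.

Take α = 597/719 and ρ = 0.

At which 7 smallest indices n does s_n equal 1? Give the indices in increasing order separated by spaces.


1 2 3 4 6 7 8

n=0: ⌊597/719⌋−⌊0/719⌋ = 0−0 = 0
n=1: ⌊1194/719⌋−⌊597/719⌋ = 1−0 = 1  ← one
n=2: ⌊1791/719⌋−⌊1194/719⌋ = 2−1 = 1  ← one
n=3: ⌊2388/719⌋−⌊1791/719⌋ = 3−2 = 1  ← one
n=4: ⌊2985/719⌋−⌊2388/719⌋ = 4−3 = 1  ← one
n=5: ⌊3582/719⌋−⌊2985/719⌋ = 4−4 = 0
n=6: ⌊4179/719⌋−⌊3582/719⌋ = 5−4 = 1  ← one
n=7: ⌊4776/719⌋−⌊4179/719⌋ = 6−5 = 1  ← one
n=8: ⌊5373/719⌋−⌊4776/719⌋ = 7−6 = 1  ← one
positions of the first 7 ones: 1 2 3 4 6 7 8


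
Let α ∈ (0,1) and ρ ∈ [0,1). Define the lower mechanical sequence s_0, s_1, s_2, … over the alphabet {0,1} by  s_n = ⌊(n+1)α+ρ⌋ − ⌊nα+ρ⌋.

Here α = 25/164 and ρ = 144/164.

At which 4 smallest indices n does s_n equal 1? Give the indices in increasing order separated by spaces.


n=0: ⌊169/164⌋−⌊144/164⌋ = 1−0 = 1  ← one
n=1: ⌊194/164⌋−⌊169/164⌋ = 1−1 = 0
n=2: ⌊219/164⌋−⌊194/164⌋ = 1−1 = 0
n=3: ⌊244/164⌋−⌊219/164⌋ = 1−1 = 0
n=4: ⌊269/164⌋−⌊244/164⌋ = 1−1 = 0
n=5: ⌊294/164⌋−⌊269/164⌋ = 1−1 = 0
n=6: ⌊319/164⌋−⌊294/164⌋ = 1−1 = 0
n=7: ⌊344/164⌋−⌊319/164⌋ = 2−1 = 1  ← one
n=8: ⌊369/164⌋−⌊344/164⌋ = 2−2 = 0
n=9: ⌊394/164⌋−⌊369/164⌋ = 2−2 = 0
n=10: ⌊419/164⌋−⌊394/164⌋ = 2−2 = 0
n=11: ⌊444/164⌋−⌊419/164⌋ = 2−2 = 0
n=12: ⌊469/164⌋−⌊444/164⌋ = 2−2 = 0
n=13: ⌊494/164⌋−⌊469/164⌋ = 3−2 = 1  ← one
n=14: ⌊519/164⌋−⌊494/164⌋ = 3−3 = 0
n=15: ⌊544/164⌋−⌊519/164⌋ = 3−3 = 0
n=16: ⌊569/164⌋−⌊544/164⌋ = 3−3 = 0
n=17: ⌊594/164⌋−⌊569/164⌋ = 3−3 = 0
n=18: ⌊619/164⌋−⌊594/164⌋ = 3−3 = 0
n=19: ⌊644/164⌋−⌊619/164⌋ = 3−3 = 0
n=20: ⌊669/164⌋−⌊644/164⌋ = 4−3 = 1  ← one
positions of the first 4 ones: 0 7 13 20

0 7 13 20


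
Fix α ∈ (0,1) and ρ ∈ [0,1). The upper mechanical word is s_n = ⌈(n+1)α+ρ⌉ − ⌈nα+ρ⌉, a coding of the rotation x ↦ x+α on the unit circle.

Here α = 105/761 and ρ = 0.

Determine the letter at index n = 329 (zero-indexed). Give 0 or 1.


0

(n+1)α + ρ = (330·105) / 761 = 34650/761
nα + ρ     = (329·105) / 761 = 34545/761
⌈34650/761⌉ = 46,  ⌈34545/761⌉ = 46
s_{329} = 46 − 46 = 0


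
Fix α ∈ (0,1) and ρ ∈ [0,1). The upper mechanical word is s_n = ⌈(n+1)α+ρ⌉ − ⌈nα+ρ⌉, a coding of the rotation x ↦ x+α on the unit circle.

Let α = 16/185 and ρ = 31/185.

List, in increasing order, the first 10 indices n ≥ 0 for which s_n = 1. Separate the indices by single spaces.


n=0: ⌈47/185⌉−⌈31/185⌉ = 1−1 = 0
n=1: ⌈63/185⌉−⌈47/185⌉ = 1−1 = 0
  …
n=9: ⌈191/185⌉−⌈175/185⌉ = 2−1 = 1  ← one
n=10: ⌈207/185⌉−⌈191/185⌉ = 2−2 = 0
n=11: ⌈223/185⌉−⌈207/185⌉ = 2−2 = 0
  …
n=21: ⌈383/185⌉−⌈367/185⌉ = 3−2 = 1  ← one
n=22: ⌈399/185⌉−⌈383/185⌉ = 3−3 = 0
n=23: ⌈415/185⌉−⌈399/185⌉ = 3−3 = 0
  …
n=32: ⌈559/185⌉−⌈543/185⌉ = 4−3 = 1  ← one
n=33: ⌈575/185⌉−⌈559/185⌉ = 4−4 = 0
n=34: ⌈591/185⌉−⌈575/185⌉ = 4−4 = 0
  …
n=44: ⌈751/185⌉−⌈735/185⌉ = 5−4 = 1  ← one
n=45: ⌈767/185⌉−⌈751/185⌉ = 5−5 = 0
n=46: ⌈783/185⌉−⌈767/185⌉ = 5−5 = 0
  …
n=55: ⌈927/185⌉−⌈911/185⌉ = 6−5 = 1  ← one
n=56: ⌈943/185⌉−⌈927/185⌉ = 6−6 = 0
n=57: ⌈959/185⌉−⌈943/185⌉ = 6−6 = 0
  …
n=67: ⌈1119/185⌉−⌈1103/185⌉ = 7−6 = 1  ← one
n=68: ⌈1135/185⌉−⌈1119/185⌉ = 7−7 = 0
n=69: ⌈1151/185⌉−⌈1135/185⌉ = 7−7 = 0
  …
n=79: ⌈1311/185⌉−⌈1295/185⌉ = 8−7 = 1  ← one
n=80: ⌈1327/185⌉−⌈1311/185⌉ = 8−8 = 0
n=81: ⌈1343/185⌉−⌈1327/185⌉ = 8−8 = 0
  …
n=90: ⌈1487/185⌉−⌈1471/185⌉ = 9−8 = 1  ← one
n=91: ⌈1503/185⌉−⌈1487/185⌉ = 9−9 = 0
n=92: ⌈1519/185⌉−⌈1503/185⌉ = 9−9 = 0
  …
n=102: ⌈1679/185⌉−⌈1663/185⌉ = 10−9 = 1  ← one
n=103: ⌈1695/185⌉−⌈1679/185⌉ = 10−10 = 0
n=104: ⌈1711/185⌉−⌈1695/185⌉ = 10−10 = 0
  …
n=113: ⌈1855/185⌉−⌈1839/185⌉ = 11−10 = 1  ← one
positions of the first 10 ones: 9 21 32 44 55 67 79 90 102 113

9 21 32 44 55 67 79 90 102 113


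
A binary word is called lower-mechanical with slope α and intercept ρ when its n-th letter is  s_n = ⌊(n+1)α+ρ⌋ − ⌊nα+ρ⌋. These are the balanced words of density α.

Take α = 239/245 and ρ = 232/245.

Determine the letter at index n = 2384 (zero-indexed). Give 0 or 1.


(n+1)α + ρ = (2385·239 + 232) / 245 = 570247/245
nα + ρ     = (2384·239 + 232) / 245 = 570008/245
⌊570247/245⌋ = 2327,  ⌊570008/245⌋ = 2326
s_{2384} = 2327 − 2326 = 1

1


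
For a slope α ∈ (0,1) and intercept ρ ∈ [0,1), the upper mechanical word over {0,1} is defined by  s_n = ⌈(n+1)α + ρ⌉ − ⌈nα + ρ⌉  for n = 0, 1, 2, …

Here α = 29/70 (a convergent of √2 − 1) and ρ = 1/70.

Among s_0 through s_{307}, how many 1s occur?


127

#1s = Σ_{n=0}^{307} s_n = Σ_{n=0}^{307} (⌈(n+1)α+ρ⌉ − ⌈nα+ρ⌉)
the sum telescopes: every ⌈nα+ρ⌉ with 0 < n < 308 appears once with + and once with −, leaving ⌈308α+ρ⌉ − ⌈0·α+ρ⌉
308α + ρ = (308·29 + 1) / 70 = 8933/70
ρ = 1/70
⌈8933/70⌉ = 128,  ⌈1/70⌉ = 1
#1s = 128 − 1 = 127


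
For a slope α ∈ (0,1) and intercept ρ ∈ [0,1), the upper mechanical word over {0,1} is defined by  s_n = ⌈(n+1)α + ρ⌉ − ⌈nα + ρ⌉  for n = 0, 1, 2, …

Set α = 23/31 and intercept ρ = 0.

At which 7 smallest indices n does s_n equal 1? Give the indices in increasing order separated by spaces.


0 1 2 4 5 6 8

n=0: ⌈23/31⌉−⌈0/31⌉ = 1−0 = 1  ← one
n=1: ⌈46/31⌉−⌈23/31⌉ = 2−1 = 1  ← one
n=2: ⌈69/31⌉−⌈46/31⌉ = 3−2 = 1  ← one
n=3: ⌈92/31⌉−⌈69/31⌉ = 3−3 = 0
n=4: ⌈115/31⌉−⌈92/31⌉ = 4−3 = 1  ← one
n=5: ⌈138/31⌉−⌈115/31⌉ = 5−4 = 1  ← one
n=6: ⌈161/31⌉−⌈138/31⌉ = 6−5 = 1  ← one
n=7: ⌈184/31⌉−⌈161/31⌉ = 6−6 = 0
n=8: ⌈207/31⌉−⌈184/31⌉ = 7−6 = 1  ← one
positions of the first 7 ones: 0 1 2 4 5 6 8


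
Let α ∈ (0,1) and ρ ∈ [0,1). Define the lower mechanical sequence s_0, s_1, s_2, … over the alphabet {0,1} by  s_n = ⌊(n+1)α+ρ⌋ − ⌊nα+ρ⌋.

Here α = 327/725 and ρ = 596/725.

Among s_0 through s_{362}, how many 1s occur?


#1s = Σ_{n=0}^{362} s_n = Σ_{n=0}^{362} (⌊(n+1)α+ρ⌋ − ⌊nα+ρ⌋)
the sum telescopes: every ⌊nα+ρ⌋ with 0 < n < 363 appears once with + and once with −, leaving ⌊363α+ρ⌋ − ⌊0·α+ρ⌋
363α + ρ = (363·327 + 596) / 725 = 119297/725
ρ = 596/725
⌊119297/725⌋ = 164,  ⌊596/725⌋ = 0
#1s = 164 − 0 = 164

164


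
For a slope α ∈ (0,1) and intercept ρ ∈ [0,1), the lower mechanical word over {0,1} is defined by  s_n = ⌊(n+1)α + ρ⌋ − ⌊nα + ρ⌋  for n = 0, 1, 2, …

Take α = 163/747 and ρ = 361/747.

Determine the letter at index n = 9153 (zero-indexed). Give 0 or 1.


(n+1)α + ρ = (9154·163 + 361) / 747 = 1492463/747
nα + ρ     = (9153·163 + 361) / 747 = 1492300/747
⌊1492463/747⌋ = 1997,  ⌊1492300/747⌋ = 1997
s_{9153} = 1997 − 1997 = 0

0


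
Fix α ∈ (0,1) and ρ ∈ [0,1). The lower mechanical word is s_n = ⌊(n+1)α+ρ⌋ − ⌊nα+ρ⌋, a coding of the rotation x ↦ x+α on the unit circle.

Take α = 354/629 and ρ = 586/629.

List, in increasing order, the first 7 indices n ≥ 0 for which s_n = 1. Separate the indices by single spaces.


0 1 3 5 7 9 10

n=0: ⌊940/629⌋−⌊586/629⌋ = 1−0 = 1  ← one
n=1: ⌊1294/629⌋−⌊940/629⌋ = 2−1 = 1  ← one
n=2: ⌊1648/629⌋−⌊1294/629⌋ = 2−2 = 0
n=3: ⌊2002/629⌋−⌊1648/629⌋ = 3−2 = 1  ← one
n=4: ⌊2356/629⌋−⌊2002/629⌋ = 3−3 = 0
n=5: ⌊2710/629⌋−⌊2356/629⌋ = 4−3 = 1  ← one
n=6: ⌊3064/629⌋−⌊2710/629⌋ = 4−4 = 0
n=7: ⌊3418/629⌋−⌊3064/629⌋ = 5−4 = 1  ← one
n=8: ⌊3772/629⌋−⌊3418/629⌋ = 5−5 = 0
n=9: ⌊4126/629⌋−⌊3772/629⌋ = 6−5 = 1  ← one
n=10: ⌊4480/629⌋−⌊4126/629⌋ = 7−6 = 1  ← one
positions of the first 7 ones: 0 1 3 5 7 9 10


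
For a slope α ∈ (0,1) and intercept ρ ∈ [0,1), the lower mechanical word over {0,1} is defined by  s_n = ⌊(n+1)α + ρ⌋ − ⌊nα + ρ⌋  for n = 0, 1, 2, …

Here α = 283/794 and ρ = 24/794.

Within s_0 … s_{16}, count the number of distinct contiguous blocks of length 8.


t_n = ⌊(n·283+24)/794⌋ for n = 0 … 17:
  n=0…9: ⌊24/794⌋=0 ⌊307/794⌋=0 ⌊590/794⌋=0 ⌊873/794⌋=1 ⌊1156/794⌋=1 ⌊1439/794⌋=1 ⌊1722/794⌋=2 ⌊2005/794⌋=2 ⌊2288/794⌋=2 ⌊2571/794⌋=3
  n=10…17: ⌊2854/794⌋=3 ⌊3137/794⌋=3 ⌊3420/794⌋=4 ⌊3703/794⌋=4 ⌊3986/794⌋=5 ⌊4269/794⌋=5 ⌊4552/794⌋=5 ⌊4835/794⌋=6
s_n = t_(n+1) − t_n for n = 0 … 16 gives
prefix = 00100100100101001
slide a length-8 window over [0..7] … [9..16] (10 windows); first occurrence of each distinct factor:
  [  0..  7] 00100100
  [  1..  8] 01001001
  [  2..  9] 10010010
  [  6.. 13] 00100101
  [  7.. 14] 01001010
  [  8.. 15] 10010100
  [  9.. 16] 00101001
  (the other 3 windows repeat one of these)
distinct factors: {00100100, 00100101, 00101001, 01001001, 01001010, 10010010, 10010100}
count = 7  (Sturmian bound for length 8 is 9)

7


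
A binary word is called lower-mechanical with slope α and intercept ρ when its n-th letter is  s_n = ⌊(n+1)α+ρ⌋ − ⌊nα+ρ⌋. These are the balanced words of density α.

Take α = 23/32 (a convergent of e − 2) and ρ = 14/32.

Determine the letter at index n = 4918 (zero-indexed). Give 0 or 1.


(n+1)α + ρ = (4919·23 + 14) / 32 = 113151/32
nα + ρ     = (4918·23 + 14) / 32 = 113128/32
⌊113151/32⌋ = 3535,  ⌊113128/32⌋ = 3535
s_{4918} = 3535 − 3535 = 0

0


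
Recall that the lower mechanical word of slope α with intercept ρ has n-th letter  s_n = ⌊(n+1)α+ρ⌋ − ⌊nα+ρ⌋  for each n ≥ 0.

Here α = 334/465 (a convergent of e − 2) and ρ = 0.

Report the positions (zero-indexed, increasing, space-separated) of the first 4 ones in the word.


1 2 4 5

n=0: ⌊334/465⌋−⌊0/465⌋ = 0−0 = 0
n=1: ⌊668/465⌋−⌊334/465⌋ = 1−0 = 1  ← one
n=2: ⌊1002/465⌋−⌊668/465⌋ = 2−1 = 1  ← one
n=3: ⌊1336/465⌋−⌊1002/465⌋ = 2−2 = 0
n=4: ⌊1670/465⌋−⌊1336/465⌋ = 3−2 = 1  ← one
n=5: ⌊2004/465⌋−⌊1670/465⌋ = 4−3 = 1  ← one
positions of the first 4 ones: 1 2 4 5


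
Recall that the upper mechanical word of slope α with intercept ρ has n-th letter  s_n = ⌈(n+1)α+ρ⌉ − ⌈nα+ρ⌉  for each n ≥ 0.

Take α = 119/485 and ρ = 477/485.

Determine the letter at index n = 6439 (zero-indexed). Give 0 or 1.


(n+1)α + ρ = (6440·119 + 477) / 485 = 766837/485
nα + ρ     = (6439·119 + 477) / 485 = 766718/485
⌈766837/485⌉ = 1582,  ⌈766718/485⌉ = 1581
s_{6439} = 1582 − 1581 = 1

1


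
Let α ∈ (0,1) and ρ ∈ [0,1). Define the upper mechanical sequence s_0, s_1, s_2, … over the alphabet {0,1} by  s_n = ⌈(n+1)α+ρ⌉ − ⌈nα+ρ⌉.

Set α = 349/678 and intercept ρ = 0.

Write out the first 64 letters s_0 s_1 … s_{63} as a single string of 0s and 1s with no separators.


n=0: ⌈(1·349)/678⌉ − ⌈(0·349)/678⌉ = ⌈349/678⌉ − ⌈0/678⌉ = 1 − 0 = 1
n=1: ⌈(2·349)/678⌉ − ⌈(1·349)/678⌉ = ⌈698/678⌉ − ⌈349/678⌉ = 2 − 1 = 1
n=2: ⌈(3·349)/678⌉ − ⌈(2·349)/678⌉ = ⌈1047/678⌉ − ⌈698/678⌉ = 2 − 2 = 0
n=3: ⌈(4·349)/678⌉ − ⌈(3·349)/678⌉ = ⌈1396/678⌉ − ⌈1047/678⌉ = 3 − 2 = 1
n=4: ⌈(5·349)/678⌉ − ⌈(4·349)/678⌉ = ⌈1745/678⌉ − ⌈1396/678⌉ = 3 − 3 = 0
n=5: ⌈(6·349)/678⌉ − ⌈(5·349)/678⌉ = ⌈2094/678⌉ − ⌈1745/678⌉ = 4 − 3 = 1
n=6: ⌈(7·349)/678⌉ − ⌈(6·349)/678⌉ = ⌈2443/678⌉ − ⌈2094/678⌉ = 4 − 4 = 0
n=7: ⌈(8·349)/678⌉ − ⌈(7·349)/678⌉ = ⌈2792/678⌉ − ⌈2443/678⌉ = 5 − 4 = 1
n=8: ⌈(9·349)/678⌉ − ⌈(8·349)/678⌉ = ⌈3141/678⌉ − ⌈2792/678⌉ = 5 − 5 = 0
n=9: ⌈(10·349)/678⌉ − ⌈(9·349)/678⌉ = ⌈3490/678⌉ − ⌈3141/678⌉ = 6 − 5 = 1
n=10: ⌈(11·349)/678⌉ − ⌈(10·349)/678⌉ = ⌈3839/678⌉ − ⌈3490/678⌉ = 6 − 6 = 0
n=11: ⌈(12·349)/678⌉ − ⌈(11·349)/678⌉ = ⌈4188/678⌉ − ⌈3839/678⌉ = 7 − 6 = 1
n=12: ⌈(13·349)/678⌉ − ⌈(12·349)/678⌉ = ⌈4537/678⌉ − ⌈4188/678⌉ = 7 − 7 = 0
n=13: ⌈(14·349)/678⌉ − ⌈(13·349)/678⌉ = ⌈4886/678⌉ − ⌈4537/678⌉ = 8 − 7 = 1
n=14: ⌈(15·349)/678⌉ − ⌈(14·349)/678⌉ = ⌈5235/678⌉ − ⌈4886/678⌉ = 8 − 8 = 0
n=15: ⌈(16·349)/678⌉ − ⌈(15·349)/678⌉ = ⌈5584/678⌉ − ⌈5235/678⌉ = 9 − 8 = 1
n=16: ⌈(17·349)/678⌉ − ⌈(16·349)/678⌉ = ⌈5933/678⌉ − ⌈5584/678⌉ = 9 − 9 = 0
n=17: ⌈(18·349)/678⌉ − ⌈(17·349)/678⌉ = ⌈6282/678⌉ − ⌈5933/678⌉ = 10 − 9 = 1
n=18: ⌈(19·349)/678⌉ − ⌈(18·349)/678⌉ = ⌈6631/678⌉ − ⌈6282/678⌉ = 10 − 10 = 0
n=19: ⌈(20·349)/678⌉ − ⌈(19·349)/678⌉ = ⌈6980/678⌉ − ⌈6631/678⌉ = 11 − 10 = 1
n=20: ⌈(21·349)/678⌉ − ⌈(20·349)/678⌉ = ⌈7329/678⌉ − ⌈6980/678⌉ = 11 − 11 = 0
n=21: ⌈(22·349)/678⌉ − ⌈(21·349)/678⌉ = ⌈7678/678⌉ − ⌈7329/678⌉ = 12 − 11 = 1
n=22: ⌈(23·349)/678⌉ − ⌈(22·349)/678⌉ = ⌈8027/678⌉ − ⌈7678/678⌉ = 12 − 12 = 0
n=23: ⌈(24·349)/678⌉ − ⌈(23·349)/678⌉ = ⌈8376/678⌉ − ⌈8027/678⌉ = 13 − 12 = 1
n=24: ⌈(25·349)/678⌉ − ⌈(24·349)/678⌉ = ⌈8725/678⌉ − ⌈8376/678⌉ = 13 − 13 = 0
n=25: ⌈(26·349)/678⌉ − ⌈(25·349)/678⌉ = ⌈9074/678⌉ − ⌈8725/678⌉ = 14 − 13 = 1
n=26: ⌈(27·349)/678⌉ − ⌈(26·349)/678⌉ = ⌈9423/678⌉ − ⌈9074/678⌉ = 14 − 14 = 0
n=27: ⌈(28·349)/678⌉ − ⌈(27·349)/678⌉ = ⌈9772/678⌉ − ⌈9423/678⌉ = 15 − 14 = 1
n=28: ⌈(29·349)/678⌉ − ⌈(28·349)/678⌉ = ⌈10121/678⌉ − ⌈9772/678⌉ = 15 − 15 = 0
n=29: ⌈(30·349)/678⌉ − ⌈(29·349)/678⌉ = ⌈10470/678⌉ − ⌈10121/678⌉ = 16 − 15 = 1
n=30: ⌈(31·349)/678⌉ − ⌈(30·349)/678⌉ = ⌈10819/678⌉ − ⌈10470/678⌉ = 16 − 16 = 0
n=31: ⌈(32·349)/678⌉ − ⌈(31·349)/678⌉ = ⌈11168/678⌉ − ⌈10819/678⌉ = 17 − 16 = 1
n=32: ⌈(33·349)/678⌉ − ⌈(32·349)/678⌉ = ⌈11517/678⌉ − ⌈11168/678⌉ = 17 − 17 = 0
n=33: ⌈(34·349)/678⌉ − ⌈(33·349)/678⌉ = ⌈11866/678⌉ − ⌈11517/678⌉ = 18 − 17 = 1
n=34: ⌈(35·349)/678⌉ − ⌈(34·349)/678⌉ = ⌈12215/678⌉ − ⌈11866/678⌉ = 19 − 18 = 1
n=35: ⌈(36·349)/678⌉ − ⌈(35·349)/678⌉ = ⌈12564/678⌉ − ⌈12215/678⌉ = 19 − 19 = 0
n=36: ⌈(37·349)/678⌉ − ⌈(36·349)/678⌉ = ⌈12913/678⌉ − ⌈12564/678⌉ = 20 − 19 = 1
n=37: ⌈(38·349)/678⌉ − ⌈(37·349)/678⌉ = ⌈13262/678⌉ − ⌈12913/678⌉ = 20 − 20 = 0
n=38: ⌈(39·349)/678⌉ − ⌈(38·349)/678⌉ = ⌈13611/678⌉ − ⌈13262/678⌉ = 21 − 20 = 1
n=39: ⌈(40·349)/678⌉ − ⌈(39·349)/678⌉ = ⌈13960/678⌉ − ⌈13611/678⌉ = 21 − 21 = 0
n=40: ⌈(41·349)/678⌉ − ⌈(40·349)/678⌉ = ⌈14309/678⌉ − ⌈13960/678⌉ = 22 − 21 = 1
n=41: ⌈(42·349)/678⌉ − ⌈(41·349)/678⌉ = ⌈14658/678⌉ − ⌈14309/678⌉ = 22 − 22 = 0
n=42: ⌈(43·349)/678⌉ − ⌈(42·349)/678⌉ = ⌈15007/678⌉ − ⌈14658/678⌉ = 23 − 22 = 1
n=43: ⌈(44·349)/678⌉ − ⌈(43·349)/678⌉ = ⌈15356/678⌉ − ⌈15007/678⌉ = 23 − 23 = 0
n=44: ⌈(45·349)/678⌉ − ⌈(44·349)/678⌉ = ⌈15705/678⌉ − ⌈15356/678⌉ = 24 − 23 = 1
n=45: ⌈(46·349)/678⌉ − ⌈(45·349)/678⌉ = ⌈16054/678⌉ − ⌈15705/678⌉ = 24 − 24 = 0
n=46: ⌈(47·349)/678⌉ − ⌈(46·349)/678⌉ = ⌈16403/678⌉ − ⌈16054/678⌉ = 25 − 24 = 1
n=47: ⌈(48·349)/678⌉ − ⌈(47·349)/678⌉ = ⌈16752/678⌉ − ⌈16403/678⌉ = 25 − 25 = 0
n=48: ⌈(49·349)/678⌉ − ⌈(48·349)/678⌉ = ⌈17101/678⌉ − ⌈16752/678⌉ = 26 − 25 = 1
n=49: ⌈(50·349)/678⌉ − ⌈(49·349)/678⌉ = ⌈17450/678⌉ − ⌈17101/678⌉ = 26 − 26 = 0
n=50: ⌈(51·349)/678⌉ − ⌈(50·349)/678⌉ = ⌈17799/678⌉ − ⌈17450/678⌉ = 27 − 26 = 1
n=51: ⌈(52·349)/678⌉ − ⌈(51·349)/678⌉ = ⌈18148/678⌉ − ⌈17799/678⌉ = 27 − 27 = 0
n=52: ⌈(53·349)/678⌉ − ⌈(52·349)/678⌉ = ⌈18497/678⌉ − ⌈18148/678⌉ = 28 − 27 = 1
n=53: ⌈(54·349)/678⌉ − ⌈(53·349)/678⌉ = ⌈18846/678⌉ − ⌈18497/678⌉ = 28 − 28 = 0
n=54: ⌈(55·349)/678⌉ − ⌈(54·349)/678⌉ = ⌈19195/678⌉ − ⌈18846/678⌉ = 29 − 28 = 1
n=55: ⌈(56·349)/678⌉ − ⌈(55·349)/678⌉ = ⌈19544/678⌉ − ⌈19195/678⌉ = 29 − 29 = 0
n=56: ⌈(57·349)/678⌉ − ⌈(56·349)/678⌉ = ⌈19893/678⌉ − ⌈19544/678⌉ = 30 − 29 = 1
n=57: ⌈(58·349)/678⌉ − ⌈(57·349)/678⌉ = ⌈20242/678⌉ − ⌈19893/678⌉ = 30 − 30 = 0
n=58: ⌈(59·349)/678⌉ − ⌈(58·349)/678⌉ = ⌈20591/678⌉ − ⌈20242/678⌉ = 31 − 30 = 1
n=59: ⌈(60·349)/678⌉ − ⌈(59·349)/678⌉ = ⌈20940/678⌉ − ⌈20591/678⌉ = 31 − 31 = 0
n=60: ⌈(61·349)/678⌉ − ⌈(60·349)/678⌉ = ⌈21289/678⌉ − ⌈20940/678⌉ = 32 − 31 = 1
n=61: ⌈(62·349)/678⌉ − ⌈(61·349)/678⌉ = ⌈21638/678⌉ − ⌈21289/678⌉ = 32 − 32 = 0
n=62: ⌈(63·349)/678⌉ − ⌈(62·349)/678⌉ = ⌈21987/678⌉ − ⌈21638/678⌉ = 33 − 32 = 1
n=63: ⌈(64·349)/678⌉ − ⌈(63·349)/678⌉ = ⌈22336/678⌉ − ⌈21987/678⌉ = 33 − 33 = 0

1101010101010101010101010101010101101010101010101010101010101010


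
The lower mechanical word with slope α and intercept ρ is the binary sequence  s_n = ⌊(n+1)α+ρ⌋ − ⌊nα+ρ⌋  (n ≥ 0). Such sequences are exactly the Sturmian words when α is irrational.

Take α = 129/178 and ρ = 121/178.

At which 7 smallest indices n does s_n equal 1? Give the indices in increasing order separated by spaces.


0 1 3 4 5 7 8

n=0: ⌊250/178⌋−⌊121/178⌋ = 1−0 = 1  ← one
n=1: ⌊379/178⌋−⌊250/178⌋ = 2−1 = 1  ← one
n=2: ⌊508/178⌋−⌊379/178⌋ = 2−2 = 0
n=3: ⌊637/178⌋−⌊508/178⌋ = 3−2 = 1  ← one
n=4: ⌊766/178⌋−⌊637/178⌋ = 4−3 = 1  ← one
n=5: ⌊895/178⌋−⌊766/178⌋ = 5−4 = 1  ← one
n=6: ⌊1024/178⌋−⌊895/178⌋ = 5−5 = 0
n=7: ⌊1153/178⌋−⌊1024/178⌋ = 6−5 = 1  ← one
n=8: ⌊1282/178⌋−⌊1153/178⌋ = 7−6 = 1  ← one
positions of the first 7 ones: 0 1 3 4 5 7 8


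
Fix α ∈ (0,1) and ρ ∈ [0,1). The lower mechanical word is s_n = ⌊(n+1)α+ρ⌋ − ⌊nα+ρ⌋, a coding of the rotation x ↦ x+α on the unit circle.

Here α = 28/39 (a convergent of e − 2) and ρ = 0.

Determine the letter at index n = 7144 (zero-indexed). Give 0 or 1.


0

(n+1)α + ρ = (7145·28) / 39 = 200060/39
nα + ρ     = (7144·28) / 39 = 200032/39
⌊200060/39⌋ = 5129,  ⌊200032/39⌋ = 5129
s_{7144} = 5129 − 5129 = 0


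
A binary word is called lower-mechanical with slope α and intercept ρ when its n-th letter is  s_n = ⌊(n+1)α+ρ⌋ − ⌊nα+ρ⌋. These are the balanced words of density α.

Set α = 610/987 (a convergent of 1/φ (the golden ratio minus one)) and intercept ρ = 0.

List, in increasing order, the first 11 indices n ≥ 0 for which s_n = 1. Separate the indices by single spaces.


1 3 4 6 8 9 11 12 14 16 17

n=0: ⌊610/987⌋−⌊0/987⌋ = 0−0 = 0
n=1: ⌊1220/987⌋−⌊610/987⌋ = 1−0 = 1  ← one
n=2: ⌊1830/987⌋−⌊1220/987⌋ = 1−1 = 0
n=3: ⌊2440/987⌋−⌊1830/987⌋ = 2−1 = 1  ← one
n=4: ⌊3050/987⌋−⌊2440/987⌋ = 3−2 = 1  ← one
n=5: ⌊3660/987⌋−⌊3050/987⌋ = 3−3 = 0
n=6: ⌊4270/987⌋−⌊3660/987⌋ = 4−3 = 1  ← one
n=7: ⌊4880/987⌋−⌊4270/987⌋ = 4−4 = 0
n=8: ⌊5490/987⌋−⌊4880/987⌋ = 5−4 = 1  ← one
n=9: ⌊6100/987⌋−⌊5490/987⌋ = 6−5 = 1  ← one
n=10: ⌊6710/987⌋−⌊6100/987⌋ = 6−6 = 0
n=11: ⌊7320/987⌋−⌊6710/987⌋ = 7−6 = 1  ← one
n=12: ⌊7930/987⌋−⌊7320/987⌋ = 8−7 = 1  ← one
n=13: ⌊8540/987⌋−⌊7930/987⌋ = 8−8 = 0
n=14: ⌊9150/987⌋−⌊8540/987⌋ = 9−8 = 1  ← one
n=15: ⌊9760/987⌋−⌊9150/987⌋ = 9−9 = 0
n=16: ⌊10370/987⌋−⌊9760/987⌋ = 10−9 = 1  ← one
n=17: ⌊10980/987⌋−⌊10370/987⌋ = 11−10 = 1  ← one
positions of the first 11 ones: 1 3 4 6 8 9 11 12 14 16 17


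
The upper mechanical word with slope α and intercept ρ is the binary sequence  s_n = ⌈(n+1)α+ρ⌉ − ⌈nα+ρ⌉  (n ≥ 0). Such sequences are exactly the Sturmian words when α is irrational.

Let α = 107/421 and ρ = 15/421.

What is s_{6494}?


0

(n+1)α + ρ = (6495·107 + 15) / 421 = 694980/421
nα + ρ     = (6494·107 + 15) / 421 = 694873/421
⌈694980/421⌉ = 1651,  ⌈694873/421⌉ = 1651
s_{6494} = 1651 − 1651 = 0


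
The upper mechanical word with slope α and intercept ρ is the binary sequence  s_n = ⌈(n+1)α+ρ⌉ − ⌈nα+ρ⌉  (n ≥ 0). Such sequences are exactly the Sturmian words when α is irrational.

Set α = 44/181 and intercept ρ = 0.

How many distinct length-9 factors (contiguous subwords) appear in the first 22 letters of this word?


t_n = ⌈(n·44)/181⌉ for n = 0 … 22:
  n=0…9: ⌈0/181⌉=0 ⌈44/181⌉=1 ⌈88/181⌉=1 ⌈132/181⌉=1 ⌈176/181⌉=1 ⌈220/181⌉=2 ⌈264/181⌉=2 ⌈308/181⌉=2 ⌈352/181⌉=2 ⌈396/181⌉=3
  n=10…19: ⌈440/181⌉=3 ⌈484/181⌉=3 ⌈528/181⌉=3 ⌈572/181⌉=4 ⌈616/181⌉=4 ⌈660/181⌉=4 ⌈704/181⌉=4 ⌈748/181⌉=5 ⌈792/181⌉=5 ⌈836/181⌉=5
  n=20…22: ⌈880/181⌉=5 ⌈924/181⌉=6 ⌈968/181⌉=6
s_n = t_(n+1) − t_n for n = 0 … 21 gives
prefix = 1000100010001000100010
slide a length-9 window over [0..8] … [13..21] (14 windows); first occurrence of each distinct factor:
  [  0..  8] 100010001
  [  1..  9] 000100010
  [  2.. 10] 001000100
  [  3.. 11] 010001000
  (the other 10 windows repeat one of these)
distinct factors: {000100010, 001000100, 010001000, 100010001}
count = 4  (Sturmian bound for length 9 is 10)

4


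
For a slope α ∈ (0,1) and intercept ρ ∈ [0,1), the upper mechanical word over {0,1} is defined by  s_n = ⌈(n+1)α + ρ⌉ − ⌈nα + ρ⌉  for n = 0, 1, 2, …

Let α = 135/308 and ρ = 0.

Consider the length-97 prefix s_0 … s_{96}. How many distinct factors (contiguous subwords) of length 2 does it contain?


t_n = ⌈(n·135)/308⌉ for n = 0 … 97:
  n=0…9: ⌈0/308⌉=0 ⌈135/308⌉=1 ⌈270/308⌉=1 ⌈405/308⌉=2 ⌈540/308⌉=2 ⌈675/308⌉=3 ⌈810/308⌉=3 ⌈945/308⌉=4 ⌈1080/308⌉=4 ⌈1215/308⌉=4
  n=10…19: ⌈1350/308⌉=5 ⌈1485/308⌉=5 ⌈1620/308⌉=6 ⌈1755/308⌉=6 ⌈1890/308⌉=7 ⌈2025/308⌉=7 ⌈2160/308⌉=8 ⌈2295/308⌉=8 ⌈2430/308⌉=8 ⌈2565/308⌉=9
  n=20…29: ⌈2700/308⌉=9 ⌈2835/308⌉=10 ⌈2970/308⌉=10 ⌈3105/308⌉=11 ⌈3240/308⌉=11 ⌈3375/308⌉=11 ⌈3510/308⌉=12 ⌈3645/308⌉=12 ⌈3780/308⌉=13 ⌈3915/308⌉=13
  n=30…39: ⌈4050/308⌉=14 ⌈4185/308⌉=14 ⌈4320/308⌉=15 ⌈4455/308⌉=15 ⌈4590/308⌉=15 ⌈4725/308⌉=16 ⌈4860/308⌉=16 ⌈4995/308⌉=17 ⌈5130/308⌉=17 ⌈5265/308⌉=18
  n=40…49: ⌈5400/308⌉=18 ⌈5535/308⌉=18 ⌈5670/308⌉=19 ⌈5805/308⌉=19 ⌈5940/308⌉=20 ⌈6075/308⌉=20 ⌈6210/308⌉=21 ⌈6345/308⌉=21 ⌈6480/308⌉=22 ⌈6615/308⌉=22
  n=50…59: ⌈6750/308⌉=22 ⌈6885/308⌉=23 ⌈7020/308⌉=23 ⌈7155/308⌉=24 ⌈7290/308⌉=24 ⌈7425/308⌉=25 ⌈7560/308⌉=25 ⌈7695/308⌉=25 ⌈7830/308⌉=26 ⌈7965/308⌉=26
  n=60…69: ⌈8100/308⌉=27 ⌈8235/308⌉=27 ⌈8370/308⌉=28 ⌈8505/308⌉=28 ⌈8640/308⌉=29 ⌈8775/308⌉=29 ⌈8910/308⌉=29 ⌈9045/308⌉=30 ⌈9180/308⌉=30 ⌈9315/308⌉=31
  n=70…79: ⌈9450/308⌉=31 ⌈9585/308⌉=32 ⌈9720/308⌉=32 ⌈9855/308⌉=32 ⌈9990/308⌉=33 ⌈10125/308⌉=33 ⌈10260/308⌉=34 ⌈10395/308⌉=34 ⌈10530/308⌉=35 ⌈10665/308⌉=35
  n=80…89: ⌈10800/308⌉=36 ⌈10935/308⌉=36 ⌈11070/308⌉=36 ⌈11205/308⌉=37 ⌈11340/308⌉=37 ⌈11475/308⌉=38 ⌈11610/308⌉=38 ⌈11745/308⌉=39 ⌈11880/308⌉=39 ⌈12015/308⌉=40
  n=90…97: ⌈12150/308⌉=40 ⌈12285/308⌉=40 ⌈12420/308⌉=41 ⌈12555/308⌉=41 ⌈12690/308⌉=42 ⌈12825/308⌉=42 ⌈12960/308⌉=43 ⌈13095/308⌉=43
s_n = t_(n+1) − t_n for n = 0 … 96 gives
prefix = 1010101001010101001010100101010100101010010101010010101001010101001010100101010100101010100101010
slide a length-2 window over [0..1] … [95..96] (96 windows); first occurrence of each distinct factor:
  [  0..  1] 10
  [  1..  2] 01
  [  7..  8] 00
  (the other 93 windows repeat one of these)
distinct factors: {00, 01, 10}
count = 3  (Sturmian bound for length 2 is 3)

3


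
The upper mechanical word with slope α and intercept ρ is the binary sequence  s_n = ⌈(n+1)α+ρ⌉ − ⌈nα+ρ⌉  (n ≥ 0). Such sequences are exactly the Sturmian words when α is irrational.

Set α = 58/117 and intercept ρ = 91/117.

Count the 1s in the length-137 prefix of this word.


#1s = Σ_{n=0}^{136} s_n = Σ_{n=0}^{136} (⌈(n+1)α+ρ⌉ − ⌈nα+ρ⌉)
the sum telescopes: every ⌈nα+ρ⌉ with 0 < n < 137 appears once with + and once with −, leaving ⌈137α+ρ⌉ − ⌈0·α+ρ⌉
137α + ρ = (137·58 + 91) / 117 = 8037/117
ρ = 91/117
⌈8037/117⌉ = 69,  ⌈91/117⌉ = 1
#1s = 69 − 1 = 68

68


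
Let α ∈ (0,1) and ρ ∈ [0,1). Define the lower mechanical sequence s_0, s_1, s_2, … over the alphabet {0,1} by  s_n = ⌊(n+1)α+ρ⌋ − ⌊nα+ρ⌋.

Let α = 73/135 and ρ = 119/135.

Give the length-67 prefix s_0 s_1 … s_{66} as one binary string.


n=0: ⌊(1·73+119)/135⌋ − ⌊(0·73+119)/135⌋ = ⌊192/135⌋ − ⌊119/135⌋ = 1 − 0 = 1
n=1: ⌊(2·73+119)/135⌋ − ⌊(1·73+119)/135⌋ = ⌊265/135⌋ − ⌊192/135⌋ = 1 − 1 = 0
n=2: ⌊(3·73+119)/135⌋ − ⌊(2·73+119)/135⌋ = ⌊338/135⌋ − ⌊265/135⌋ = 2 − 1 = 1
n=3: ⌊(4·73+119)/135⌋ − ⌊(3·73+119)/135⌋ = ⌊411/135⌋ − ⌊338/135⌋ = 3 − 2 = 1
n=4: ⌊(5·73+119)/135⌋ − ⌊(4·73+119)/135⌋ = ⌊484/135⌋ − ⌊411/135⌋ = 3 − 3 = 0
n=5: ⌊(6·73+119)/135⌋ − ⌊(5·73+119)/135⌋ = ⌊557/135⌋ − ⌊484/135⌋ = 4 − 3 = 1
n=6: ⌊(7·73+119)/135⌋ − ⌊(6·73+119)/135⌋ = ⌊630/135⌋ − ⌊557/135⌋ = 4 − 4 = 0
n=7: ⌊(8·73+119)/135⌋ − ⌊(7·73+119)/135⌋ = ⌊703/135⌋ − ⌊630/135⌋ = 5 − 4 = 1
n=8: ⌊(9·73+119)/135⌋ − ⌊(8·73+119)/135⌋ = ⌊776/135⌋ − ⌊703/135⌋ = 5 − 5 = 0
n=9: ⌊(10·73+119)/135⌋ − ⌊(9·73+119)/135⌋ = ⌊849/135⌋ − ⌊776/135⌋ = 6 − 5 = 1
n=10: ⌊(11·73+119)/135⌋ − ⌊(10·73+119)/135⌋ = ⌊922/135⌋ − ⌊849/135⌋ = 6 − 6 = 0
n=11: ⌊(12·73+119)/135⌋ − ⌊(11·73+119)/135⌋ = ⌊995/135⌋ − ⌊922/135⌋ = 7 − 6 = 1
n=12: ⌊(13·73+119)/135⌋ − ⌊(12·73+119)/135⌋ = ⌊1068/135⌋ − ⌊995/135⌋ = 7 − 7 = 0
n=13: ⌊(14·73+119)/135⌋ − ⌊(13·73+119)/135⌋ = ⌊1141/135⌋ − ⌊1068/135⌋ = 8 − 7 = 1
n=14: ⌊(15·73+119)/135⌋ − ⌊(14·73+119)/135⌋ = ⌊1214/135⌋ − ⌊1141/135⌋ = 8 − 8 = 0
n=15: ⌊(16·73+119)/135⌋ − ⌊(15·73+119)/135⌋ = ⌊1287/135⌋ − ⌊1214/135⌋ = 9 − 8 = 1
n=16: ⌊(17·73+119)/135⌋ − ⌊(16·73+119)/135⌋ = ⌊1360/135⌋ − ⌊1287/135⌋ = 10 − 9 = 1
n=17: ⌊(18·73+119)/135⌋ − ⌊(17·73+119)/135⌋ = ⌊1433/135⌋ − ⌊1360/135⌋ = 10 − 10 = 0
n=18: ⌊(19·73+119)/135⌋ − ⌊(18·73+119)/135⌋ = ⌊1506/135⌋ − ⌊1433/135⌋ = 11 − 10 = 1
n=19: ⌊(20·73+119)/135⌋ − ⌊(19·73+119)/135⌋ = ⌊1579/135⌋ − ⌊1506/135⌋ = 11 − 11 = 0
n=20: ⌊(21·73+119)/135⌋ − ⌊(20·73+119)/135⌋ = ⌊1652/135⌋ − ⌊1579/135⌋ = 12 − 11 = 1
n=21: ⌊(22·73+119)/135⌋ − ⌊(21·73+119)/135⌋ = ⌊1725/135⌋ − ⌊1652/135⌋ = 12 − 12 = 0
n=22: ⌊(23·73+119)/135⌋ − ⌊(22·73+119)/135⌋ = ⌊1798/135⌋ − ⌊1725/135⌋ = 13 − 12 = 1
n=23: ⌊(24·73+119)/135⌋ − ⌊(23·73+119)/135⌋ = ⌊1871/135⌋ − ⌊1798/135⌋ = 13 − 13 = 0
n=24: ⌊(25·73+119)/135⌋ − ⌊(24·73+119)/135⌋ = ⌊1944/135⌋ − ⌊1871/135⌋ = 14 − 13 = 1
n=25: ⌊(26·73+119)/135⌋ − ⌊(25·73+119)/135⌋ = ⌊2017/135⌋ − ⌊1944/135⌋ = 14 − 14 = 0
n=26: ⌊(27·73+119)/135⌋ − ⌊(26·73+119)/135⌋ = ⌊2090/135⌋ − ⌊2017/135⌋ = 15 − 14 = 1
n=27: ⌊(28·73+119)/135⌋ − ⌊(27·73+119)/135⌋ = ⌊2163/135⌋ − ⌊2090/135⌋ = 16 − 15 = 1
n=28: ⌊(29·73+119)/135⌋ − ⌊(28·73+119)/135⌋ = ⌊2236/135⌋ − ⌊2163/135⌋ = 16 − 16 = 0
n=29: ⌊(30·73+119)/135⌋ − ⌊(29·73+119)/135⌋ = ⌊2309/135⌋ − ⌊2236/135⌋ = 17 − 16 = 1
n=30: ⌊(31·73+119)/135⌋ − ⌊(30·73+119)/135⌋ = ⌊2382/135⌋ − ⌊2309/135⌋ = 17 − 17 = 0
n=31: ⌊(32·73+119)/135⌋ − ⌊(31·73+119)/135⌋ = ⌊2455/135⌋ − ⌊2382/135⌋ = 18 − 17 = 1
n=32: ⌊(33·73+119)/135⌋ − ⌊(32·73+119)/135⌋ = ⌊2528/135⌋ − ⌊2455/135⌋ = 18 − 18 = 0
n=33: ⌊(34·73+119)/135⌋ − ⌊(33·73+119)/135⌋ = ⌊2601/135⌋ − ⌊2528/135⌋ = 19 − 18 = 1
n=34: ⌊(35·73+119)/135⌋ − ⌊(34·73+119)/135⌋ = ⌊2674/135⌋ − ⌊2601/135⌋ = 19 − 19 = 0
n=35: ⌊(36·73+119)/135⌋ − ⌊(35·73+119)/135⌋ = ⌊2747/135⌋ − ⌊2674/135⌋ = 20 − 19 = 1
n=36: ⌊(37·73+119)/135⌋ − ⌊(36·73+119)/135⌋ = ⌊2820/135⌋ − ⌊2747/135⌋ = 20 − 20 = 0
n=37: ⌊(38·73+119)/135⌋ − ⌊(37·73+119)/135⌋ = ⌊2893/135⌋ − ⌊2820/135⌋ = 21 − 20 = 1
n=38: ⌊(39·73+119)/135⌋ − ⌊(38·73+119)/135⌋ = ⌊2966/135⌋ − ⌊2893/135⌋ = 21 − 21 = 0
n=39: ⌊(40·73+119)/135⌋ − ⌊(39·73+119)/135⌋ = ⌊3039/135⌋ − ⌊2966/135⌋ = 22 − 21 = 1
n=40: ⌊(41·73+119)/135⌋ − ⌊(40·73+119)/135⌋ = ⌊3112/135⌋ − ⌊3039/135⌋ = 23 − 22 = 1
n=41: ⌊(42·73+119)/135⌋ − ⌊(41·73+119)/135⌋ = ⌊3185/135⌋ − ⌊3112/135⌋ = 23 − 23 = 0
n=42: ⌊(43·73+119)/135⌋ − ⌊(42·73+119)/135⌋ = ⌊3258/135⌋ − ⌊3185/135⌋ = 24 − 23 = 1
n=43: ⌊(44·73+119)/135⌋ − ⌊(43·73+119)/135⌋ = ⌊3331/135⌋ − ⌊3258/135⌋ = 24 − 24 = 0
n=44: ⌊(45·73+119)/135⌋ − ⌊(44·73+119)/135⌋ = ⌊3404/135⌋ − ⌊3331/135⌋ = 25 − 24 = 1
n=45: ⌊(46·73+119)/135⌋ − ⌊(45·73+119)/135⌋ = ⌊3477/135⌋ − ⌊3404/135⌋ = 25 − 25 = 0
n=46: ⌊(47·73+119)/135⌋ − ⌊(46·73+119)/135⌋ = ⌊3550/135⌋ − ⌊3477/135⌋ = 26 − 25 = 1
n=47: ⌊(48·73+119)/135⌋ − ⌊(47·73+119)/135⌋ = ⌊3623/135⌋ − ⌊3550/135⌋ = 26 − 26 = 0
n=48: ⌊(49·73+119)/135⌋ − ⌊(48·73+119)/135⌋ = ⌊3696/135⌋ − ⌊3623/135⌋ = 27 − 26 = 1
n=49: ⌊(50·73+119)/135⌋ − ⌊(49·73+119)/135⌋ = ⌊3769/135⌋ − ⌊3696/135⌋ = 27 − 27 = 0
n=50: ⌊(51·73+119)/135⌋ − ⌊(50·73+119)/135⌋ = ⌊3842/135⌋ − ⌊3769/135⌋ = 28 − 27 = 1
n=51: ⌊(52·73+119)/135⌋ − ⌊(51·73+119)/135⌋ = ⌊3915/135⌋ − ⌊3842/135⌋ = 29 − 28 = 1
n=52: ⌊(53·73+119)/135⌋ − ⌊(52·73+119)/135⌋ = ⌊3988/135⌋ − ⌊3915/135⌋ = 29 − 29 = 0
n=53: ⌊(54·73+119)/135⌋ − ⌊(53·73+119)/135⌋ = ⌊4061/135⌋ − ⌊3988/135⌋ = 30 − 29 = 1
n=54: ⌊(55·73+119)/135⌋ − ⌊(54·73+119)/135⌋ = ⌊4134/135⌋ − ⌊4061/135⌋ = 30 − 30 = 0
n=55: ⌊(56·73+119)/135⌋ − ⌊(55·73+119)/135⌋ = ⌊4207/135⌋ − ⌊4134/135⌋ = 31 − 30 = 1
n=56: ⌊(57·73+119)/135⌋ − ⌊(56·73+119)/135⌋ = ⌊4280/135⌋ − ⌊4207/135⌋ = 31 − 31 = 0
n=57: ⌊(58·73+119)/135⌋ − ⌊(57·73+119)/135⌋ = ⌊4353/135⌋ − ⌊4280/135⌋ = 32 − 31 = 1
n=58: ⌊(59·73+119)/135⌋ − ⌊(58·73+119)/135⌋ = ⌊4426/135⌋ − ⌊4353/135⌋ = 32 − 32 = 0
n=59: ⌊(60·73+119)/135⌋ − ⌊(59·73+119)/135⌋ = ⌊4499/135⌋ − ⌊4426/135⌋ = 33 − 32 = 1
n=60: ⌊(61·73+119)/135⌋ − ⌊(60·73+119)/135⌋ = ⌊4572/135⌋ − ⌊4499/135⌋ = 33 − 33 = 0
n=61: ⌊(62·73+119)/135⌋ − ⌊(61·73+119)/135⌋ = ⌊4645/135⌋ − ⌊4572/135⌋ = 34 − 33 = 1
n=62: ⌊(63·73+119)/135⌋ − ⌊(62·73+119)/135⌋ = ⌊4718/135⌋ − ⌊4645/135⌋ = 34 − 34 = 0
n=63: ⌊(64·73+119)/135⌋ − ⌊(63·73+119)/135⌋ = ⌊4791/135⌋ − ⌊4718/135⌋ = 35 − 34 = 1
n=64: ⌊(65·73+119)/135⌋ − ⌊(64·73+119)/135⌋ = ⌊4864/135⌋ − ⌊4791/135⌋ = 36 − 35 = 1
n=65: ⌊(66·73+119)/135⌋ − ⌊(65·73+119)/135⌋ = ⌊4937/135⌋ − ⌊4864/135⌋ = 36 − 36 = 0
n=66: ⌊(67·73+119)/135⌋ − ⌊(66·73+119)/135⌋ = ⌊5010/135⌋ − ⌊4937/135⌋ = 37 − 36 = 1

1011010101010101101010101011010101010101101010101011010101010101101


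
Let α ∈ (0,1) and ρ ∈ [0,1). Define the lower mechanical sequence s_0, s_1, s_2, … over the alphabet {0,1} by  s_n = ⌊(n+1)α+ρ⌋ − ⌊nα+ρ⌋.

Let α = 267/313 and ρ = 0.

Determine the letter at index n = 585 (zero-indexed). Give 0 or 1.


(n+1)α + ρ = (586·267) / 313 = 156462/313
nα + ρ     = (585·267) / 313 = 156195/313
⌊156462/313⌋ = 499,  ⌊156195/313⌋ = 499
s_{585} = 499 − 499 = 0

0


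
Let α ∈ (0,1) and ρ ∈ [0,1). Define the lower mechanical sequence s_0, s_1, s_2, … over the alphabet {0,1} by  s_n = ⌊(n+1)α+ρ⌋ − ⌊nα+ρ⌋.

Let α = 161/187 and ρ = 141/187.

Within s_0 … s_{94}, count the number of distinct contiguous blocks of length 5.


6

t_n = ⌊(n·161+141)/187⌋ for n = 0 … 95:
  n=0…9: ⌊141/187⌋=0 ⌊302/187⌋=1 ⌊463/187⌋=2 ⌊624/187⌋=3 ⌊785/187⌋=4 ⌊946/187⌋=5 ⌊1107/187⌋=5 ⌊1268/187⌋=6 ⌊1429/187⌋=7 ⌊1590/187⌋=8
  n=10…19: ⌊1751/187⌋=9 ⌊1912/187⌋=10 ⌊2073/187⌋=11 ⌊2234/187⌋=11 ⌊2395/187⌋=12 ⌊2556/187⌋=13 ⌊2717/187⌋=14 ⌊2878/187⌋=15 ⌊3039/187⌋=16 ⌊3200/187⌋=17
  n=20…29: ⌊3361/187⌋=17 ⌊3522/187⌋=18 ⌊3683/187⌋=19 ⌊3844/187⌋=20 ⌊4005/187⌋=21 ⌊4166/187⌋=22 ⌊4327/187⌋=23 ⌊4488/187⌋=24 ⌊4649/187⌋=24 ⌊4810/187⌋=25
  n=30…39: ⌊4971/187⌋=26 ⌊5132/187⌋=27 ⌊5293/187⌋=28 ⌊5454/187⌋=29 ⌊5615/187⌋=30 ⌊5776/187⌋=30 ⌊5937/187⌋=31 ⌊6098/187⌋=32 ⌊6259/187⌋=33 ⌊6420/187⌋=34
  n=40…49: ⌊6581/187⌋=35 ⌊6742/187⌋=36 ⌊6903/187⌋=36 ⌊7064/187⌋=37 ⌊7225/187⌋=38 ⌊7386/187⌋=39 ⌊7547/187⌋=40 ⌊7708/187⌋=41 ⌊7869/187⌋=42 ⌊8030/187⌋=42
  n=50…59: ⌊8191/187⌋=43 ⌊8352/187⌋=44 ⌊8513/187⌋=45 ⌊8674/187⌋=46 ⌊8835/187⌋=47 ⌊8996/187⌋=48 ⌊9157/187⌋=48 ⌊9318/187⌋=49 ⌊9479/187⌋=50 ⌊9640/187⌋=51
  n=60…69: ⌊9801/187⌋=52 ⌊9962/187⌋=53 ⌊10123/187⌋=54 ⌊10284/187⌋=54 ⌊10445/187⌋=55 ⌊10606/187⌋=56 ⌊10767/187⌋=57 ⌊10928/187⌋=58 ⌊11089/187⌋=59 ⌊11250/187⌋=60
  n=70…79: ⌊11411/187⌋=61 ⌊11572/187⌋=61 ⌊11733/187⌋=62 ⌊11894/187⌋=63 ⌊12055/187⌋=64 ⌊12216/187⌋=65 ⌊12377/187⌋=66 ⌊12538/187⌋=67 ⌊12699/187⌋=67 ⌊12860/187⌋=68
  n=80…89: ⌊13021/187⌋=69 ⌊13182/187⌋=70 ⌊13343/187⌋=71 ⌊13504/187⌋=72 ⌊13665/187⌋=73 ⌊13826/187⌋=73 ⌊13987/187⌋=74 ⌊14148/187⌋=75 ⌊14309/187⌋=76 ⌊14470/187⌋=77
  n=90…95: ⌊14631/187⌋=78 ⌊14792/187⌋=79 ⌊14953/187⌋=79 ⌊15114/187⌋=80 ⌊15275/187⌋=81 ⌊15436/187⌋=82
s_n = t_(n+1) − t_n for n = 0 … 94 gives
prefix = 11111011111101111110111111101111110111111011111101111110111111011111110111111011111101111110111
slide a length-5 window over [0..4] … [90..94] (91 windows); first occurrence of each distinct factor:
  [  0..  4] 11111
  [  1..  5] 11110
  [  2..  6] 11101
  [  3..  7] 11011
  [  4..  8] 10111
  [  5..  9] 01111
  (the other 85 windows repeat one of these)
distinct factors: {01111, 10111, 11011, 11101, 11110, 11111}
count = 6  (Sturmian bound for length 5 is 6)
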